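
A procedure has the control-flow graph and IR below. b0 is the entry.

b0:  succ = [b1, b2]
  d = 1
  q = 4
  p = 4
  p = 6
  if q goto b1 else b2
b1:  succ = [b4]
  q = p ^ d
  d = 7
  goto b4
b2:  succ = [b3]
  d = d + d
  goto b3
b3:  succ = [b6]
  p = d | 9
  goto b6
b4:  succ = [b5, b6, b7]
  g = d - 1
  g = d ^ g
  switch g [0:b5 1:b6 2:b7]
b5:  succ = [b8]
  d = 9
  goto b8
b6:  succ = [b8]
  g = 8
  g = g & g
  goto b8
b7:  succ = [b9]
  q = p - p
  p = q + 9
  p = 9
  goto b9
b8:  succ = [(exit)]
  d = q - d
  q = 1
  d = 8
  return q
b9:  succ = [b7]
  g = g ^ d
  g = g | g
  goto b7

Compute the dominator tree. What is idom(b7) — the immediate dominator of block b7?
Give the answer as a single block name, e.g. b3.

idom tree: b1←b0 b2←b0 b3←b2 b4←b1 b5←b4 b6←b0 b7←b4 b8←b0 b9←b7
Dom∩ at merges:
  b6: preds {b3,b4}: {b0,b2,b3} ∩ {b0,b1,b4} = {b0}; idom=b0
  b7: preds {b4,b9}: {b0,b1,b4} ∩ {b0,b1,b4,b7,b9} = {b0,b1,b4}; idom=b4
  b8: preds {b5,b6}: {b0,b1,b4,b5} ∩ {b0,b6} = {b0}; idom=b0

idom(b7) = b4

Answer: b4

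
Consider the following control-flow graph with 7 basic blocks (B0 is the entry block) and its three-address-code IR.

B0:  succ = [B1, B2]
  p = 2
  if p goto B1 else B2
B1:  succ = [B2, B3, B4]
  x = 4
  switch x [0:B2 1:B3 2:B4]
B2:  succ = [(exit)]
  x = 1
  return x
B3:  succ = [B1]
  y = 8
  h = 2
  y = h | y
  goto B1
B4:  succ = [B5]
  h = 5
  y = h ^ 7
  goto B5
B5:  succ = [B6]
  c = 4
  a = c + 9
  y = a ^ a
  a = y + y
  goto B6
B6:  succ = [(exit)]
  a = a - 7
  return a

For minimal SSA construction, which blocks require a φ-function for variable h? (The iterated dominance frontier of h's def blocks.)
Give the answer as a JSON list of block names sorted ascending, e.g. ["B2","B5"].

idom tree: B1←B0 B2←B0 B3←B1 B4←B1 B5←B4 B6←B5
Dom∩ at merges:
  B1: preds {B0,B3}: {B0} ∩ {B0,B1,B3} = {B0}; idom=B0
  B2: preds {B0,B1}: {B0} ∩ {B0,B1} = {B0}; idom=B0

Frontier:
  join B1 pred B0: · stop@B0
  join B1 pred B3: B3→B1 stop@B0
  join B2 pred B0: · stop@B0
  join B2 pred B1: B1 stop@B0
  B0: DF=∅
  B1: DF={B1,B2}
  B2: DF=∅
  B3: DF={B1}
  B4: DF=∅
  B5: DF=∅
  B6: DF=∅

φ for h: defs {B3,B4}
  DF⁺ = {B1,B2}

Answer: ["B1", "B2"]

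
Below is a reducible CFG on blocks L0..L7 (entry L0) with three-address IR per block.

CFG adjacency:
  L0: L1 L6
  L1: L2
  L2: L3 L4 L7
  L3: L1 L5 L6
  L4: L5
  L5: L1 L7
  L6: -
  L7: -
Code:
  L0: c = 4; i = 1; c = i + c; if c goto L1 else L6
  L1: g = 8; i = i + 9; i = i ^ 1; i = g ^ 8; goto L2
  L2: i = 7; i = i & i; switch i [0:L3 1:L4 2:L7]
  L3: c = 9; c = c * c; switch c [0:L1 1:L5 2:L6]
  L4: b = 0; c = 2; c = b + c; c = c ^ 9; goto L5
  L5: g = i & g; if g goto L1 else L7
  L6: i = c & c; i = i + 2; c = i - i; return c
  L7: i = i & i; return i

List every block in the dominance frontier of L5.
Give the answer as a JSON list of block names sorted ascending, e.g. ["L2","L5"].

idom tree: L1←L0 L2←L1 L3←L2 L4←L2 L5←L2 L6←L0 L7←L2
Dom∩ at merges:
  L1: preds {L0,L3,L5}: {L0} ∩ {L0,L1,L2,L3} ∩ {L0,L1,L2,L5} = {L0}; idom=L0
  L5: preds {L3,L4}: {L0,L1,L2,L3} ∩ {L0,L1,L2,L4} = {L0,L1,L2}; idom=L2
  L6: preds {L0,L3}: {L0} ∩ {L0,L1,L2,L3} = {L0}; idom=L0
  L7: preds {L2,L5}: {L0,L1,L2} ∩ {L0,L1,L2,L5} = {L0,L1,L2}; idom=L2

DF derivation:
  L1←L0: walk · to L0
  L1←L3: walk L3→L2→L1 to L0
  L1←L5: walk L5→L2→L1 to L0
  L5←L3: walk L3 to L2
  L5←L4: walk L4 to L2
  L6←L0: walk · to L0
  L6←L3: walk L3→L2→L1 to L0
  L7←L2: walk · to L2
  L7←L5: walk L5 to L2
  L0 → ∅
  L1 → {L1,L6}
  L2 → {L1,L6}
  L3 → {L1,L5,L6}
  L4 → {L5}
  L5 → {L1,L7}
  L6 → ∅
  L7 → ∅

DF(L5) = ["L1", "L7"]

Answer: ["L1", "L7"]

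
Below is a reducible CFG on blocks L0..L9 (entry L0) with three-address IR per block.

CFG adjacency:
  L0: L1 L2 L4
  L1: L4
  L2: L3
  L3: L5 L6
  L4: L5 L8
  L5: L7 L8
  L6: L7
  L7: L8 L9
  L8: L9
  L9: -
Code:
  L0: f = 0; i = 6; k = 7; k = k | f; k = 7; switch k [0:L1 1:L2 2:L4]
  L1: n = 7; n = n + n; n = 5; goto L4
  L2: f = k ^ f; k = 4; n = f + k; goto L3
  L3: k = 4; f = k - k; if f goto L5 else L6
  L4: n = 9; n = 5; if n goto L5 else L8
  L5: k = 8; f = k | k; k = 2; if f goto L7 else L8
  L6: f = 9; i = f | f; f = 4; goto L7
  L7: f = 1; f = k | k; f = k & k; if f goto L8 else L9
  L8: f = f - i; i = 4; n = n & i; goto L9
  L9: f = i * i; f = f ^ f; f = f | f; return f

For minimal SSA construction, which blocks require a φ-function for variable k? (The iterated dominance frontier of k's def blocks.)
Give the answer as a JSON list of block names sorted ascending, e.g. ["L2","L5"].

idom tree: L1←L0 L2←L0 L3←L2 L4←L0 L5←L0 L6←L3 L7←L0 L8←L0 L9←L0
Dom∩ at merges:
  L4: preds {L0,L1}: {L0} ∩ {L0,L1} = {L0}; idom=L0
  L5: preds {L3,L4}: {L0,L2,L3} ∩ {L0,L4} = {L0}; idom=L0
  L7: preds {L5,L6}: {L0,L5} ∩ {L0,L2,L3,L6} = {L0}; idom=L0
  L8: preds {L4,L5,L7}: {L0,L4} ∩ {L0,L5} ∩ {L0,L7} = {L0}; idom=L0
  L9: preds {L7,L8}: {L0,L7} ∩ {L0,L8} = {L0}; idom=L0

Frontier:
  L4←L0: walk · to L0
  L4←L1: walk L1 to L0
  L5←L3: walk L3→L2 to L0
  L5←L4: walk L4 to L0
  L7←L5: walk L5 to L0
  L7←L6: walk L6→L3→L2 to L0
  L8←L4: walk L4 to L0
  L8←L5: walk L5 to L0
  L8←L7: walk L7 to L0
  L9←L7: walk L7 to L0
  L9←L8: walk L8 to L0
  L0 → ∅
  L1 → {L4}
  L2 → {L5,L7}
  L3 → {L5,L7}
  L4 → {L5,L8}
  L5 → {L7,L8}
  L6 → {L7}
  L7 → {L8,L9}
  L8 → {L9}
  L9 → ∅

φ for k: defs {L0,L2,L3,L5}
  DF⁺ = {L5,L7,L8,L9}

Answer: ["L5", "L7", "L8", "L9"]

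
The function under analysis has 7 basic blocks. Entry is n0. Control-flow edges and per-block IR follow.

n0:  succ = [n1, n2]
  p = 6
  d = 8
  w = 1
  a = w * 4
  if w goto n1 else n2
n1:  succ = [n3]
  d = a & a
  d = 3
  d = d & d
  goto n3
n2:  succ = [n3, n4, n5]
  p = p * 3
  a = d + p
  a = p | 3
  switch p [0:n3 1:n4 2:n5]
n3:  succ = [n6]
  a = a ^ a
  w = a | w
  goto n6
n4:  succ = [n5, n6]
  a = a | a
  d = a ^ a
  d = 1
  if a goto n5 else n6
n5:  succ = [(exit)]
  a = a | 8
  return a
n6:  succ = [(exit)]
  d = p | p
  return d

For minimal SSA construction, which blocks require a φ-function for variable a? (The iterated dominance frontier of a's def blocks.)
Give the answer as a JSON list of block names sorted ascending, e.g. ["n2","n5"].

idom tree: n1←n0 n2←n0 n3←n0 n4←n2 n5←n2 n6←n0
Dom∩ at merges:
  n3: preds {n1,n2}: {n0,n1} ∩ {n0,n2} = {n0}; idom=n0
  n5: preds {n2,n4}: {n0,n2} ∩ {n0,n2,n4} = {n0,n2}; idom=n2
  n6: preds {n3,n4}: {n0,n3} ∩ {n0,n2,n4} = {n0}; idom=n0

DF derivation:
  n3←n1: walk n1 to n0
  n3←n2: walk n2 to n0
  n5←n2: walk · to n2
  n5←n4: walk n4 to n2
  n6←n3: walk n3 to n0
  n6←n4: walk n4→n2 to n0
  DF(n0)=∅
  DF(n1)={n3}
  DF(n2)={n3,n6}
  DF(n3)={n6}
  DF(n4)={n5,n6}
  DF(n5)=∅
  DF(n6)=∅

φ for a: defs {n0,n2,n3,n4,n5}
  DF⁺ = {n3,n5,n6}

Answer: ["n3", "n5", "n6"]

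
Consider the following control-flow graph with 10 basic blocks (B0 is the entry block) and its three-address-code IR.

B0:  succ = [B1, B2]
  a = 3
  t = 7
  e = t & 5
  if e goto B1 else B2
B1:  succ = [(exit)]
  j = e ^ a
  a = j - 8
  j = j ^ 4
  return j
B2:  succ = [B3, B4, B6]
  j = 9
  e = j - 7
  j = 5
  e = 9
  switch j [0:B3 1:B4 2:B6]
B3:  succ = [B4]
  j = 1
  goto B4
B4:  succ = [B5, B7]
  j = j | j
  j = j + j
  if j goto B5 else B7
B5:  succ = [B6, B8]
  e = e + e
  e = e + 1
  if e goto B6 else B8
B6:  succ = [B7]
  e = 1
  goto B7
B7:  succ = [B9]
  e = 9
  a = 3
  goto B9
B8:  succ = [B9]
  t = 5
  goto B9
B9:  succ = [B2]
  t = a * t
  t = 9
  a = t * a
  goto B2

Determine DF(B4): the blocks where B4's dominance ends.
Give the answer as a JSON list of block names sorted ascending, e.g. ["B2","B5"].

Answer: ["B6", "B7", "B9"]

Derivation:
idom tree: B1←B0 B2←B0 B3←B2 B4←B2 B5←B4 B6←B2 B7←B2 B8←B5 B9←B2
Join-block Dom:
  B2: preds {B0,B9}: {B0} ∩ {B0,B2,B9} = {B0}; idom=B0
  B4: preds {B2,B3}: {B0,B2} ∩ {B0,B2,B3} = {B0,B2}; idom=B2
  B6: preds {B2,B5}: {B0,B2} ∩ {B0,B2,B4,B5} = {B0,B2}; idom=B2
  B7: preds {B4,B6}: {B0,B2,B4} ∩ {B0,B2,B6} = {B0,B2}; idom=B2
  B9: preds {B7,B8}: {B0,B2,B7} ∩ {B0,B2,B4,B5,B8} = {B0,B2}; idom=B2

Frontier:
  B2←B0: walk · to B0
  B2←B9: walk B9→B2 to B0
  B4←B2: walk · to B2
  B4←B3: walk B3 to B2
  B6←B2: walk · to B2
  B6←B5: walk B5→B4 to B2
  B7←B4: walk B4 to B2
  B7←B6: walk B6 to B2
  B9←B7: walk B7 to B2
  B9←B8: walk B8→B5→B4 to B2
  B0 → ∅
  B1 → ∅
  B2 → {B2}
  B3 → {B4}
  B4 → {B6,B7,B9}
  B5 → {B6,B9}
  B6 → {B7}
  B7 → {B9}
  B8 → {B9}
  B9 → {B2}

DF(B4) = ["B6", "B7", "B9"]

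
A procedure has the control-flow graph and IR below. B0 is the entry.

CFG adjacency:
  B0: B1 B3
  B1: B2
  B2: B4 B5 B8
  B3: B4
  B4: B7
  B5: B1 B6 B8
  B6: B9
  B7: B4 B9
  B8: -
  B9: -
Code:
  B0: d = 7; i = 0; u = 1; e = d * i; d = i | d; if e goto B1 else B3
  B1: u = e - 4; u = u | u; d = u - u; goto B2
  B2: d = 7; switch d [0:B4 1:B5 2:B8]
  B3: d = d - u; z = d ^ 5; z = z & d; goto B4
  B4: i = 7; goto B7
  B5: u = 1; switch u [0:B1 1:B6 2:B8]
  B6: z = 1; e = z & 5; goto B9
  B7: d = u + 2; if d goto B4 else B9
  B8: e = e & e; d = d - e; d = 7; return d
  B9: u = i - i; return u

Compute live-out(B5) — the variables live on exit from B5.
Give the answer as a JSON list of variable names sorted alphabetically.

Answer: ["d", "e", "i"]

Working:
Per-block:
  B0 def {d,e,i,u} use ∅
  B1 def {d,u} use {e}
  B2 def {d} use ∅
  B3 def {d,z} use {d,u}
  B4 def {i} use ∅
  B5 def {u} use ∅
  B6 def {e,z} use ∅
  B7 def {d} use {u}
  B8 def {d,e} use {d,e}
  B9 def {u} use {i}

Liveness:
  B0: in=∅ out={d,e,i,u}
  B1: in={e,i} out={e,i,u}
  B2: in={e,i,u} out={d,e,i,u}
  B3: in={d,u} out={u}
  B4: in={u} out={i,u}
  B5: in={d,e,i} out={d,e,i}
  B6: in={i} out={i}
  B7: in={i,u} out={i,u}
  B8: in={d,e} out=∅
  B9: in={i} out=∅

live-out(B5) = ["d", "e", "i"]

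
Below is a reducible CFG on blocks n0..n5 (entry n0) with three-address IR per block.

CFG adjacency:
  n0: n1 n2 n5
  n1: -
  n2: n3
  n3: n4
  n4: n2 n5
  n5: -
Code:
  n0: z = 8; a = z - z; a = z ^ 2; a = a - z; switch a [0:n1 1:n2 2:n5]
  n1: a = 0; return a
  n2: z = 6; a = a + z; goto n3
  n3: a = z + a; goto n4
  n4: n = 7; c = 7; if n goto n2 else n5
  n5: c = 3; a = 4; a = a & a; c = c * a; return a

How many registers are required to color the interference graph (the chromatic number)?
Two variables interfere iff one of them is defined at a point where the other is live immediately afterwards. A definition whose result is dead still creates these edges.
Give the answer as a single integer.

Per-block:
  n0 def {a,z} use ∅
  n1 def {a} use ∅
  n2 def {a,z} use {a}
  n3 def {a} use {a,z}
  n4 def {c,n} use ∅
  n5 def {a,c} use ∅

Liveness:
  n0: in=∅ out={a}
  n1: in=∅ out=∅
  n2: in={a} out={a,z}
  n3: in={a,z} out={a}
  n4: in={a} out={a}
  n5: in=∅ out=∅

Conflict graph:
  a: {c,n,z}
  c: {a,n}
  n: {a,c}
  z: {a}

Registers:
  {a,c,n} pairwise interfere (3-clique) ⇒ χ ≥ 3
  assign a→c0 c→c1 n→c2 z→c1 — no edge inside a register ⇒ χ ≤ 3
  χ = 3

Answer: 3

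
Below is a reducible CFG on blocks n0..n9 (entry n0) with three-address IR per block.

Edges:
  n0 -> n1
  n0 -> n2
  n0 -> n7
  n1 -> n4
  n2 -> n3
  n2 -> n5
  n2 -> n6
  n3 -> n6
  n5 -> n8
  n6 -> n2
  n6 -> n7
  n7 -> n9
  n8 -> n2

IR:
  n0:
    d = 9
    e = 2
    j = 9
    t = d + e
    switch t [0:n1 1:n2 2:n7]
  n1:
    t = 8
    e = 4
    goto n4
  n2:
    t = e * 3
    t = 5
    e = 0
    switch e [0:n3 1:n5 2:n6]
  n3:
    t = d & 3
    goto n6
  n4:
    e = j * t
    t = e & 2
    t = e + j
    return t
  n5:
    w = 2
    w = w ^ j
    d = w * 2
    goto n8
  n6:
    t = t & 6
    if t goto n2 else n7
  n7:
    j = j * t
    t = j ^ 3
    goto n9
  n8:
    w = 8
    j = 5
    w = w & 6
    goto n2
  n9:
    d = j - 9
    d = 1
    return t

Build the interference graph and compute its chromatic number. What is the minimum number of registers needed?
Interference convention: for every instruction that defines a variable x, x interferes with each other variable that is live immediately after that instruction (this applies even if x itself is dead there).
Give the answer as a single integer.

Answer: 4

Analysis:
def/use:
  n0: {d,e,j,t} / ∅
  n1: {e,t} / ∅
  n2: {e,t} / {e}
  n3: {t} / {d}
  n4: {e,t} / {j,t}
  n5: {d,w} / {j}
  n6: {t} / {t}
  n7: {j,t} / {j,t}
  n8: {j,w} / ∅
  n9: {d} / {j,t}

Liveness:
  n0: in=∅ out={d,e,j,t}
  n1: in={j} out={j,t}
  n2: in={d,e,j} out={d,e,j,t}
  n3: in={d,e,j} out={d,e,j,t}
  n4: in={j,t} out=∅
  n5: in={e,j} out={d,e}
  n6: in={d,e,j,t} out={d,e,j,t}
  n7: in={j,t} out={j,t}
  n8: in={d,e} out={d,e,j}
  n9: in={j,t} out=∅

Interference:
  d↔{e,j,t,w}
  e↔{d,j,t,w}
  j↔{d,e,t,w}
  t↔{d,e,j}
  w↔{d,e,j}

Chromatic number:
  {d,e,j,t} pairwise interfere (4-clique) ⇒ χ ≥ 4
  assign d→R0 e→R1 j→R2 t→R3 w→R3 — no edge inside a register ⇒ χ ≤ 4
  χ = 4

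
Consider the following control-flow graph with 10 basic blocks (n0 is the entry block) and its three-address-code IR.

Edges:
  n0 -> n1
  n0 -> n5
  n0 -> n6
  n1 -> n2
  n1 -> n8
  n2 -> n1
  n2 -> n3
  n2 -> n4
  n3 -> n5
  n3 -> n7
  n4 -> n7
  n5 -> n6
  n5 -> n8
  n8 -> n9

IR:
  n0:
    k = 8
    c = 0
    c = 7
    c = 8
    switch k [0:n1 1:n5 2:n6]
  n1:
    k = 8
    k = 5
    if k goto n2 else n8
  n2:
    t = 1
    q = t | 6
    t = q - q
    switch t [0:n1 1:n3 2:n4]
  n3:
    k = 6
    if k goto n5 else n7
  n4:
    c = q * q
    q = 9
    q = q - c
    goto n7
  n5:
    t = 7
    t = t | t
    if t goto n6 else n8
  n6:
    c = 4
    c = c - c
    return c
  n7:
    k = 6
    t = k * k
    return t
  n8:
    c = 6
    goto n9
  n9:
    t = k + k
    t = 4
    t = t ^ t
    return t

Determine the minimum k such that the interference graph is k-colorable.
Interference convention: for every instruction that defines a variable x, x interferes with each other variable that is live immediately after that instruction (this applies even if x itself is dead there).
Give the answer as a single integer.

Block summaries:
  n0: {c,k} / ∅
  n1: {k} / ∅
  n2: {q,t} / ∅
  n3: {k} / ∅
  n4: {c,q} / {q}
  n5: {t} / ∅
  n6: {c} / ∅
  n7: {k,t} / ∅
  n8: {c} / ∅
  n9: {t} / {k}

Live sets:
  n0 li=∅ lo={k}
  n1 li=∅ lo={k}
  n2 li=∅ lo={q}
  n3 li=∅ lo={k}
  n4 li={q} lo=∅
  n5 li={k} lo={k}
  n6 li=∅ lo=∅
  n7 li=∅ lo=∅
  n8 li={k} lo={k}
  n9 li={k} lo=∅

Conflict graph:
  c — {k,q}
  k — {c,t}
  q — {c,t}
  t — {k,q}

Registers:
  {c,k} pairwise interfere (2-clique) ⇒ χ ≥ 2
  2-colouring: c0={c,t}  c1={k,q}
  χ = 2

Answer: 2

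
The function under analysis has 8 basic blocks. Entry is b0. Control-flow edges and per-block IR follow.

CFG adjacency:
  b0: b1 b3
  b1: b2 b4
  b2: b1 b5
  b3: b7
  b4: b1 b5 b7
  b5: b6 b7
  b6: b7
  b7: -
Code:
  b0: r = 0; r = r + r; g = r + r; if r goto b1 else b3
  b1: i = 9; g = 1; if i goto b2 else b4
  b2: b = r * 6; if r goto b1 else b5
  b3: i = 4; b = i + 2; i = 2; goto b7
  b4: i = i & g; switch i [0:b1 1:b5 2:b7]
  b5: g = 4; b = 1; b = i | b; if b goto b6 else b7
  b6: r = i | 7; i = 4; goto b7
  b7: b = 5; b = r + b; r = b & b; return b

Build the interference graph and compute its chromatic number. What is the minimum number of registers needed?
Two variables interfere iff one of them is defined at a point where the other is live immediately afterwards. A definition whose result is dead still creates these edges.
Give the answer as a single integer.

def/use:
  b0: def={g,r} ue=∅
  b1: def={g,i} ue=∅
  b2: def={b} ue={r}
  b3: def={b,i} ue=∅
  b4: def={i} ue={g,i}
  b5: def={b,g} ue={i}
  b6: def={i,r} ue={i}
  b7: def={b,r} ue={r}

Live sets:
  live b0: ∅→{r}
  live b1: {r}→{g,i,r}
  live b2: {i,r}→{i,r}
  live b3: {r}→{r}
  live b4: {g,i,r}→{i,r}
  live b5: {i,r}→{i,r}
  live b6: {i}→{r}
  live b7: {r}→∅

Interference:
  b — {i,r}
  g — {i,r}
  i — {b,g,r}
  r — {b,g,i}

Registers:
  {b,i,r} pairwise interfere (3-clique) ⇒ χ ≥ 3
  3-colouring: r0={i}  r1={r}  r2={b,g}
  χ = 3

Answer: 3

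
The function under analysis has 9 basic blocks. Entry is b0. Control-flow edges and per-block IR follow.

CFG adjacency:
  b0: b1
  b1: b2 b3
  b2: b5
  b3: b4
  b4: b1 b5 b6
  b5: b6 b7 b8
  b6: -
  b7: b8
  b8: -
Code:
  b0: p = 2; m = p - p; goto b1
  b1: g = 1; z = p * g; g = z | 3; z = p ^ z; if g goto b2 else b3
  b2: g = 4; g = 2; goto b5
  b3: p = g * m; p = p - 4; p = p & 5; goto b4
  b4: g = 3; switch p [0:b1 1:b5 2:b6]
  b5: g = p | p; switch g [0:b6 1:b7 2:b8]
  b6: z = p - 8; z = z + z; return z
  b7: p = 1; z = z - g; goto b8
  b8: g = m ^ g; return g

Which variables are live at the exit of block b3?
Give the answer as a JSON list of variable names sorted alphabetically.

Per-block:
  b0: {m,p} / ∅
  b1: {g,z} / {p}
  b2: {g} / ∅
  b3: {p} / {g,m}
  b4: {g} / {p}
  b5: {g} / {p}
  b6: {z} / {p}
  b7: {p,z} / {g,z}
  b8: {g} / {g,m}

Liveness:
  b0: in=∅ out={m,p}
  b1: in={m,p} out={g,m,p,z}
  b2: in={m,p,z} out={m,p,z}
  b3: in={g,m,z} out={m,p,z}
  b4: in={m,p,z} out={m,p,z}
  b5: in={m,p,z} out={g,m,p,z}
  b6: in={p} out=∅
  b7: in={g,m,z} out={g,m}
  b8: in={g,m} out=∅

live-out(b3) = ["m", "p", "z"]

Answer: ["m", "p", "z"]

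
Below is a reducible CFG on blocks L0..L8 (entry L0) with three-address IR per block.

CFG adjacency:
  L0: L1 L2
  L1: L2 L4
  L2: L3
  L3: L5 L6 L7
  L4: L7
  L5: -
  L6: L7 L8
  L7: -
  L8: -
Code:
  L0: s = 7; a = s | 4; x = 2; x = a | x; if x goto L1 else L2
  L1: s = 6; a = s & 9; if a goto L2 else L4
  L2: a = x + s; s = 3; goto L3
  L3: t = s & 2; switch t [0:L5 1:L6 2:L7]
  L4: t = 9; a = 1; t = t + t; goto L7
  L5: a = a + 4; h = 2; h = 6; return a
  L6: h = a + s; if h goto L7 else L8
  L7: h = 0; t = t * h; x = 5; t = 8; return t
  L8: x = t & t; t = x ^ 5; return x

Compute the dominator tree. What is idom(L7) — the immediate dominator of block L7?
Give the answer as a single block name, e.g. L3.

Answer: L0

Derivation:
idom tree: L1←L0 L2←L0 L3←L2 L4←L1 L5←L3 L6←L3 L7←L0 L8←L6
Dom at joins:
  L2: preds {L0,L1}: {L0} ∩ {L0,L1} = {L0}; idom=L0
  L7: preds {L3,L4,L6}: {L0,L2,L3} ∩ {L0,L1,L4} ∩ {L0,L2,L3,L6} = {L0}; idom=L0

idom(L7) = L0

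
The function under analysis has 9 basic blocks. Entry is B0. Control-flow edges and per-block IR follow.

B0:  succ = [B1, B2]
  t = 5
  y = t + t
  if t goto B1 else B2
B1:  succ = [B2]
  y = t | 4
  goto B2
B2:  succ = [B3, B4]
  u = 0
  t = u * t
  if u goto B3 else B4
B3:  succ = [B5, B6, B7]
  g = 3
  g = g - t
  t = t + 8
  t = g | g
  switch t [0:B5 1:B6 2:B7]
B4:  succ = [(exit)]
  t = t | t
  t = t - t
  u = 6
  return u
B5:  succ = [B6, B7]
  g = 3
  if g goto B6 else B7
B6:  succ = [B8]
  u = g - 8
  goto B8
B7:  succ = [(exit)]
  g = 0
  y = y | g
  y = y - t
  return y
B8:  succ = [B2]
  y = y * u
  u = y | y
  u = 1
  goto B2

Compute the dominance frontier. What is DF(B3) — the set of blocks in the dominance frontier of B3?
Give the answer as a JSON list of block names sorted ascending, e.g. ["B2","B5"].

idom tree: B1←B0 B2←B0 B3←B2 B4←B2 B5←B3 B6←B3 B7←B3 B8←B6
Dom∩ at merges:
  B2: preds {B0,B1,B8}: {B0} ∩ {B0,B1} ∩ {B0,B2,B3,B6,B8} = {B0}; idom=B0
  B6: preds {B3,B5}: {B0,B2,B3} ∩ {B0,B2,B3,B5} = {B0,B2,B3}; idom=B3
  B7: preds {B3,B5}: {B0,B2,B3} ∩ {B0,B2,B3,B5} = {B0,B2,B3}; idom=B3

DF walk-up:
  B2←B0: walk · to B0
  B2←B1: walk B1 to B0
  B2←B8: walk B8→B6→B3→B2 to B0
  B6←B3: walk · to B3
  B6←B5: walk B5 to B3
  B7←B3: walk · to B3
  B7←B5: walk B5 to B3
  B0: DF=∅
  B1: DF={B2}
  B2: DF={B2}
  B3: DF={B2}
  B4: DF=∅
  B5: DF={B6,B7}
  B6: DF={B2}
  B7: DF=∅
  B8: DF={B2}

DF(B3) = ["B2"]

Answer: ["B2"]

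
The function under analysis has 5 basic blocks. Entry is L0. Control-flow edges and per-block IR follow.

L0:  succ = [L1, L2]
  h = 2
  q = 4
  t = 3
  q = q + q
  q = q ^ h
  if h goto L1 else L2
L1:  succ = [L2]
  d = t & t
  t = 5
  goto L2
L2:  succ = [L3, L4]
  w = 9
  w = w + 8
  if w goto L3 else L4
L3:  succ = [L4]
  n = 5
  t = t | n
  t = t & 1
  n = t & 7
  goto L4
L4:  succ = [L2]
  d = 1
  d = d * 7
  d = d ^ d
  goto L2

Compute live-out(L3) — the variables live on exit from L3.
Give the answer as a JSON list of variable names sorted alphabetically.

def/use:
  L0: {h,q,t} / ∅
  L1: {d,t} / {t}
  L2: {w} / ∅
  L3: {n,t} / {t}
  L4: {d} / ∅

Backward fixpoint:
  L0 li=∅ lo={t}
  L1 li={t} lo={t}
  L2 li={t} lo={t}
  L3 li={t} lo={t}
  L4 li={t} lo={t}

live-out(L3) = ["t"]

Answer: ["t"]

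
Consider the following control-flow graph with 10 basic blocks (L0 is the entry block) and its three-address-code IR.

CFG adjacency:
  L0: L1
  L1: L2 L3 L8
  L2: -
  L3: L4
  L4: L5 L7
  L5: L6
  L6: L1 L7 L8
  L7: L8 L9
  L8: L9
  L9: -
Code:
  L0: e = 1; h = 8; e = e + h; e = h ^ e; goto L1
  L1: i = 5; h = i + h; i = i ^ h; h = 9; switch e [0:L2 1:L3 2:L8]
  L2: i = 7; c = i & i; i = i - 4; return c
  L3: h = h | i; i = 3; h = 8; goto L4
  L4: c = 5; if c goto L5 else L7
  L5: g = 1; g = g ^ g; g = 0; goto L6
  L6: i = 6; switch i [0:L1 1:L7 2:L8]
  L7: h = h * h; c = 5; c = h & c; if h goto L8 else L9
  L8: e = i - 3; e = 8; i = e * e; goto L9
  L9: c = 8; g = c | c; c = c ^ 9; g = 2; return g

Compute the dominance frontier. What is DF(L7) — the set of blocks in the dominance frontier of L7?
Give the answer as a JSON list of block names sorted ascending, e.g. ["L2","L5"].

Answer: ["L8", "L9"]

Analysis:
idom tree: L1←L0 L2←L1 L3←L1 L4←L3 L5←L4 L6←L5 L7←L4 L8←L1 L9←L1
Join-block Dom:
  L1: preds {L0,L6}: {L0} ∩ {L0,L1,L3,L4,L5,L6} = {L0}; idom=L0
  L7: preds {L4,L6}: {L0,L1,L3,L4} ∩ {L0,L1,L3,L4,L5,L6} = {L0,L1,L3,L4}; idom=L4
  L8: preds {L1,L6,L7}: {L0,L1} ∩ {L0,L1,L3,L4,L5,L6} ∩ {L0,L1,L3,L4,L7} = {L0,L1}; idom=L1
  L9: preds {L7,L8}: {L0,L1,L3,L4,L7} ∩ {L0,L1,L8} = {L0,L1}; idom=L1

DF walk-up:
  L1←L0: walk · to L0
  L1←L6: walk L6→L5→L4→L3→L1 to L0
  L7←L4: walk · to L4
  L7←L6: walk L6→L5 to L4
  L8←L1: walk · to L1
  L8←L6: walk L6→L5→L4→L3 to L1
  L8←L7: walk L7→L4→L3 to L1
  L9←L7: walk L7→L4→L3 to L1
  L9←L8: walk L8 to L1
  L0: DF=∅
  L1: DF={L1}
  L2: DF=∅
  L3: DF={L1,L8,L9}
  L4: DF={L1,L8,L9}
  L5: DF={L1,L7,L8}
  L6: DF={L1,L7,L8}
  L7: DF={L8,L9}
  L8: DF={L9}
  L9: DF=∅

DF(L7) = ["L8", "L9"]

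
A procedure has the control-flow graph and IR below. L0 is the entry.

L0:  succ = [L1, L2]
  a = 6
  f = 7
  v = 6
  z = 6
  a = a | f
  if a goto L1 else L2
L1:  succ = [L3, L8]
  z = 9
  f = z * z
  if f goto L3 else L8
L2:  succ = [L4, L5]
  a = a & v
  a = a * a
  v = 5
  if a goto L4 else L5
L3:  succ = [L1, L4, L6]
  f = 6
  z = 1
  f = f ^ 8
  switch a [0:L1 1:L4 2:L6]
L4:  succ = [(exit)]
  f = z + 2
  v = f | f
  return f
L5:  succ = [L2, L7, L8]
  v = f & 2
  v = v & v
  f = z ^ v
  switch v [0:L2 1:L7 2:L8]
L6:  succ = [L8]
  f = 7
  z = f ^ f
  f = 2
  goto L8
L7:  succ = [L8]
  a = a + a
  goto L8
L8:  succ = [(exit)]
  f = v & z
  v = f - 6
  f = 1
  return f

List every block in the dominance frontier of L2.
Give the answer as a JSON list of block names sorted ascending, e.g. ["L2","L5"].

idom tree: L1←L0 L2←L0 L3←L1 L4←L0 L5←L2 L6←L3 L7←L5 L8←L0
Dom at joins:
  L1: preds {L0,L3}: {L0} ∩ {L0,L1,L3} = {L0}; idom=L0
  L2: preds {L0,L5}: {L0} ∩ {L0,L2,L5} = {L0}; idom=L0
  L4: preds {L2,L3}: {L0,L2} ∩ {L0,L1,L3} = {L0}; idom=L0
  L8: preds {L1,L5,L6,L7}: {L0,L1} ∩ {L0,L2,L5} ∩ {L0,L1,L3,L6} ∩ {L0,L2,L5,L7} = {L0}; idom=L0

DF walk-up:
  L1←L0: walk · to L0
  L1←L3: walk L3→L1 to L0
  L2←L0: walk · to L0
  L2←L5: walk L5→L2 to L0
  L4←L2: walk L2 to L0
  L4←L3: walk L3→L1 to L0
  L8←L1: walk L1 to L0
  L8←L5: walk L5→L2 to L0
  L8←L6: walk L6→L3→L1 to L0
  L8←L7: walk L7→L5→L2 to L0
  DF(L0)=∅
  DF(L1)={L1,L4,L8}
  DF(L2)={L2,L4,L8}
  DF(L3)={L1,L4,L8}
  DF(L4)=∅
  DF(L5)={L2,L8}
  DF(L6)={L8}
  DF(L7)={L8}
  DF(L8)=∅

DF(L2) = ["L2", "L4", "L8"]

Answer: ["L2", "L4", "L8"]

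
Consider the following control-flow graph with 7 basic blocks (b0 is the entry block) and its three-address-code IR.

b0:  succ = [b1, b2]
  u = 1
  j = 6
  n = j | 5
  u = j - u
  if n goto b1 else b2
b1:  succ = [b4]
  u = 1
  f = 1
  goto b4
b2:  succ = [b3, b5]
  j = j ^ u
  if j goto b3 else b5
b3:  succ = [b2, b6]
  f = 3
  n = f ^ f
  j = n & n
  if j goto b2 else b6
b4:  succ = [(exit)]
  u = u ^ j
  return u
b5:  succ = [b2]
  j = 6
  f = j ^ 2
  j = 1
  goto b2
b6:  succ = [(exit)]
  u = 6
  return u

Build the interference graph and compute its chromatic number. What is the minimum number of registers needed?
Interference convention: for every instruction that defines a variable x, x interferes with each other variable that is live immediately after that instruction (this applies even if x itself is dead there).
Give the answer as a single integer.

Answer: 3

Derivation:
Block summaries:
  b0 def {j,n,u} use ∅
  b1 def {f,u} use ∅
  b2 def {j} use {j,u}
  b3 def {f,j,n} use ∅
  b4 def {u} use {j,u}
  b5 def {f,j} use ∅
  b6 def {u} use ∅

Live sets:
  b0: in=∅ out={j,u}
  b1: in={j} out={j,u}
  b2: in={j,u} out={u}
  b3: in={u} out={j,u}
  b4: in={j,u} out=∅
  b5: in={u} out={j,u}
  b6: in=∅ out=∅

Interfere edges:
  f — {j,u}
  j — {f,n,u}
  n — {j,u}
  u — {f,j,n}

Registers:
  {f,j,u} pairwise interfere (3-clique) ⇒ χ ≥ 3
  assign f→r2 j→r0 n→r2 u→r1 — no edge inside a register ⇒ χ ≤ 3
  χ = 3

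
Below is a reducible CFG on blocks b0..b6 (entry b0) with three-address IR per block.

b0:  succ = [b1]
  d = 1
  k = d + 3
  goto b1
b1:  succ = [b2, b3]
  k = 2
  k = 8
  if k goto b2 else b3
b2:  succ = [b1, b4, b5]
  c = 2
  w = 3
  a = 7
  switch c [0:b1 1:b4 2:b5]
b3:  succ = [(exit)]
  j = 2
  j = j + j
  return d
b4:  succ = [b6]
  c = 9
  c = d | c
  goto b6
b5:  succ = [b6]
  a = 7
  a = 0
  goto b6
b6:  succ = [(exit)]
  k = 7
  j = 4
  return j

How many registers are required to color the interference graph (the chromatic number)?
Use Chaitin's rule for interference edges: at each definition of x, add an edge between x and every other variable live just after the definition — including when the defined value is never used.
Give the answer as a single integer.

def/use:
  b0: def={d,k} ue=∅
  b1: def={k} ue=∅
  b2: def={a,c,w} ue=∅
  b3: def={j} ue={d}
  b4: def={c} ue={d}
  b5: def={a} ue=∅
  b6: def={j,k} ue=∅

Live sets:
  live b0: ∅→{d}
  live b1: {d}→{d}
  live b2: {d}→{d}
  live b3: {d}→∅
  live b4: {d}→∅
  live b5: ∅→∅
  live b6: ∅→∅

Interference:
  a↔{c,d}
  c↔{a,d,w}
  d↔{a,c,j,k,w}
  j↔{d}
  k↔{d}
  w↔{c,d}

Chromatic number:
  clique {a,c,d} ⇒ need ≥ 3
  3-colouring: r0={d}  r1={c,j,k}  r2={a,w}
  χ = 3

Answer: 3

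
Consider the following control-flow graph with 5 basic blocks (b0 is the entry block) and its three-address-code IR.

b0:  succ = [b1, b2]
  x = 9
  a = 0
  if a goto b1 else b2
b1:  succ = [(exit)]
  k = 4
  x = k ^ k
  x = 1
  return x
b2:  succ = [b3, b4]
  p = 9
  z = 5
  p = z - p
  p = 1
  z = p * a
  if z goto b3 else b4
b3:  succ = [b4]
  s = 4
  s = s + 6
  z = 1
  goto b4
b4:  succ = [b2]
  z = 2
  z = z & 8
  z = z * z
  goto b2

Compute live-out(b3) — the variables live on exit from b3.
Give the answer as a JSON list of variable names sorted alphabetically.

Per-block:
  b0: def={a,x} ue=∅
  b1: def={k,x} ue=∅
  b2: def={p,z} ue={a}
  b3: def={s,z} ue=∅
  b4: def={z} ue=∅

Live sets:
  b0 li=∅ lo={a}
  b1 li=∅ lo=∅
  b2 li={a} lo={a}
  b3 li={a} lo={a}
  b4 li={a} lo={a}

live-out(b3) = ["a"]

Answer: ["a"]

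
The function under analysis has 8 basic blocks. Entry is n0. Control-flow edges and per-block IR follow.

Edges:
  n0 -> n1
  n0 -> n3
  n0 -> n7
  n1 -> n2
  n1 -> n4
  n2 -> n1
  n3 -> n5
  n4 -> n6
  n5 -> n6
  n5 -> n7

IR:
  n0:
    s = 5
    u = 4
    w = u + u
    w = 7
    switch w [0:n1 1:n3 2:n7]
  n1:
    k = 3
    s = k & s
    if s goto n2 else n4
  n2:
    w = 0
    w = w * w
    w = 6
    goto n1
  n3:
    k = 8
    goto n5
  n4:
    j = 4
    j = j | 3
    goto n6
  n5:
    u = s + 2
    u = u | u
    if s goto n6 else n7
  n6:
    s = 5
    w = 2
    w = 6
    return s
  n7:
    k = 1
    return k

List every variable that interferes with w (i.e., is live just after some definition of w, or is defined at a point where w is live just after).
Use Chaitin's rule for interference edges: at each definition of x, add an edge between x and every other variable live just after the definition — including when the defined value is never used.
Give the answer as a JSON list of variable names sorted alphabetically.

Per-block:
  n0 def {s,u,w} use ∅
  n1 def {k,s} use {s}
  n2 def {w} use ∅
  n3 def {k} use ∅
  n4 def {j} use ∅
  n5 def {u} use {s}
  n6 def {s,w} use ∅
  n7 def {k} use ∅

Backward fixpoint:
  n0 li=∅ lo={s}
  n1 li={s} lo={s}
  n2 li={s} lo={s}
  n3 li={s} lo={s}
  n4 li=∅ lo=∅
  n5 li={s} lo=∅
  n6 li=∅ lo=∅
  n7 li=∅ lo=∅

Conflict graph:
  j: ∅
  k: {s}
  s: {k,u,w}
  u: {s}
  w: {s}

N(w) = ["s"]

Answer: ["s"]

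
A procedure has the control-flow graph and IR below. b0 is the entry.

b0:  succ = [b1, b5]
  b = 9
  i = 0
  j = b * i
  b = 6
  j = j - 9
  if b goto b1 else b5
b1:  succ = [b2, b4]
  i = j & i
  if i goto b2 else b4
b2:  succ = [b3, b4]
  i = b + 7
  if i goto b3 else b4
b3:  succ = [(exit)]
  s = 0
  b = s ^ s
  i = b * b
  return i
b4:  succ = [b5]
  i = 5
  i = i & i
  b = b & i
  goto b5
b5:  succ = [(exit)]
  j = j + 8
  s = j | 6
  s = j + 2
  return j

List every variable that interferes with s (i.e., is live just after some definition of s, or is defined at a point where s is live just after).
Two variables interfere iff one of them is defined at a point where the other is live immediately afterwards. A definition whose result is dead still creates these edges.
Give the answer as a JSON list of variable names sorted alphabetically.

Block summaries:
  b0: {b,i,j} / ∅
  b1: {i} / {i,j}
  b2: {i} / {b}
  b3: {b,i,s} / ∅
  b4: {b,i} / {b}
  b5: {j,s} / {j}

Backward fixpoint:
  b0 li=∅ lo={b,i,j}
  b1 li={b,i,j} lo={b,j}
  b2 li={b,j} lo={b,j}
  b3 li=∅ lo=∅
  b4 li={b,j} lo={j}
  b5 li={j} lo=∅

Conflict graph:
  b — {i,j}
  i — {b,j}
  j — {b,i,s}
  s — {j}

N(s) = ["j"]

Answer: ["j"]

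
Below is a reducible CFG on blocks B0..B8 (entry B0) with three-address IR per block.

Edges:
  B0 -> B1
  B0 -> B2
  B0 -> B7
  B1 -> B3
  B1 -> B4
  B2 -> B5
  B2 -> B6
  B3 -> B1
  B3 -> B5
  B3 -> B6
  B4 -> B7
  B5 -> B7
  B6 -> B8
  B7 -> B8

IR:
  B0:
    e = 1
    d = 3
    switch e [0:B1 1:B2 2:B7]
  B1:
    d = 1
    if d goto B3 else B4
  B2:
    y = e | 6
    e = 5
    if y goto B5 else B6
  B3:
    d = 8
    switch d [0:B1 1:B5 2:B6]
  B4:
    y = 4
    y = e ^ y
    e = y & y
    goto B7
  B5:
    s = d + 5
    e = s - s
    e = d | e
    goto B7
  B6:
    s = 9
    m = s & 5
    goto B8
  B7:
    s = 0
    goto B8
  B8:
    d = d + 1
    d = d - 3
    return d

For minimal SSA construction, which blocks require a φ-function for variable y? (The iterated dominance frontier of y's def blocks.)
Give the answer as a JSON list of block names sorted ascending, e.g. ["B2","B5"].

idom tree: B1←B0 B2←B0 B3←B1 B4←B1 B5←B0 B6←B0 B7←B0 B8←B0
Dom at joins:
  B1: preds {B0,B3}: {B0} ∩ {B0,B1,B3} = {B0}; idom=B0
  B5: preds {B2,B3}: {B0,B2} ∩ {B0,B1,B3} = {B0}; idom=B0
  B6: preds {B2,B3}: {B0,B2} ∩ {B0,B1,B3} = {B0}; idom=B0
  B7: preds {B0,B4,B5}: {B0} ∩ {B0,B1,B4} ∩ {B0,B5} = {B0}; idom=B0
  B8: preds {B6,B7}: {B0,B6} ∩ {B0,B7} = {B0}; idom=B0

DF walk-up:
  join B1 pred B0: · stop@B0
  join B1 pred B3: B3→B1 stop@B0
  join B5 pred B2: B2 stop@B0
  join B5 pred B3: B3→B1 stop@B0
  join B6 pred B2: B2 stop@B0
  join B6 pred B3: B3→B1 stop@B0
  join B7 pred B0: · stop@B0
  join B7 pred B4: B4→B1 stop@B0
  join B7 pred B5: B5 stop@B0
  join B8 pred B6: B6 stop@B0
  join B8 pred B7: B7 stop@B0
  B0: DF=∅
  B1: DF={B1,B5,B6,B7}
  B2: DF={B5,B6}
  B3: DF={B1,B5,B6}
  B4: DF={B7}
  B5: DF={B7}
  B6: DF={B8}
  B7: DF={B8}
  B8: DF=∅

φ for y: defs {B2,B4}
  DF⁺ = {B5,B6,B7,B8}

Answer: ["B5", "B6", "B7", "B8"]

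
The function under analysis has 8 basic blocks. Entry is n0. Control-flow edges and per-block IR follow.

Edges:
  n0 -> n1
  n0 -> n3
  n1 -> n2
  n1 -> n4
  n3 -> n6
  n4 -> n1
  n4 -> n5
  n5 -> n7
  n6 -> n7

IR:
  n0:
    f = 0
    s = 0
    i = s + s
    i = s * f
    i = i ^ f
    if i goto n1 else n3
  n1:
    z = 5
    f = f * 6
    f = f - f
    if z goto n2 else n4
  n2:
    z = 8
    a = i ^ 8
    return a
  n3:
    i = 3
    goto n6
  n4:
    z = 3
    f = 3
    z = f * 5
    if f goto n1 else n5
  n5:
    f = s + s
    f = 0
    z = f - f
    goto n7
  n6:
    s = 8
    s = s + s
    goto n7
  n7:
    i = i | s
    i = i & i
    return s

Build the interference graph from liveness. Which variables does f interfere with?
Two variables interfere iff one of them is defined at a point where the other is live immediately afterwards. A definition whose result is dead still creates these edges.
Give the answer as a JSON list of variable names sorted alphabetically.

Per-block:
  n0 def {f,i,s} use ∅
  n1 def {f,z} use {f}
  n2 def {a,z} use {i}
  n3 def {i} use ∅
  n4 def {f,z} use ∅
  n5 def {f,z} use {s}
  n6 def {s} use ∅
  n7 def {i} use {i,s}

Backward fixpoint:
  n0: in=∅ out={f,i,s}
  n1: in={f,i,s} out={i,s}
  n2: in={i} out=∅
  n3: in=∅ out={i}
  n4: in={i,s} out={f,i,s}
  n5: in={i,s} out={i,s}
  n6: in={i} out={i,s}
  n7: in={i,s} out=∅

Conflict graph:
  a — ∅
  f — {i,s,z}
  i — {f,s,z}
  s — {f,i,z}
  z — {f,i,s}

N(f) = ["i", "s", "z"]

Answer: ["i", "s", "z"]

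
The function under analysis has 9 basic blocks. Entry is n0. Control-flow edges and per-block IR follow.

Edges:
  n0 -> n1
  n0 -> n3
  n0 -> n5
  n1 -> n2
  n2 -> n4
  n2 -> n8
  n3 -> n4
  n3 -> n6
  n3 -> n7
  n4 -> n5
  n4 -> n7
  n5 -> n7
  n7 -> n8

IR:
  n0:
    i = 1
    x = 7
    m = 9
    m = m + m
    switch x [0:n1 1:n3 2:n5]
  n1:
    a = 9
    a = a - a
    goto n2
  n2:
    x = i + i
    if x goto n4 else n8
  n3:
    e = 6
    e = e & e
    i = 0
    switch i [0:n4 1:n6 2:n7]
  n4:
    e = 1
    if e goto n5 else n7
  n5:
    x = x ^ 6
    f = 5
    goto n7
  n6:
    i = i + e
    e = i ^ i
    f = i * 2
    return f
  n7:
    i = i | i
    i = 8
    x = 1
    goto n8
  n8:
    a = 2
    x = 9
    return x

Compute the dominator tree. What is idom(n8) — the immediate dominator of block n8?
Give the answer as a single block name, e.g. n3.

idom tree: n1←n0 n2←n1 n3←n0 n4←n0 n5←n0 n6←n3 n7←n0 n8←n0
Dom∩ at merges:
  n4: preds {n2,n3}: {n0,n1,n2} ∩ {n0,n3} = {n0}; idom=n0
  n5: preds {n0,n4}: {n0} ∩ {n0,n4} = {n0}; idom=n0
  n7: preds {n3,n4,n5}: {n0,n3} ∩ {n0,n4} ∩ {n0,n5} = {n0}; idom=n0
  n8: preds {n2,n7}: {n0,n1,n2} ∩ {n0,n7} = {n0}; idom=n0

idom(n8) = n0

Answer: n0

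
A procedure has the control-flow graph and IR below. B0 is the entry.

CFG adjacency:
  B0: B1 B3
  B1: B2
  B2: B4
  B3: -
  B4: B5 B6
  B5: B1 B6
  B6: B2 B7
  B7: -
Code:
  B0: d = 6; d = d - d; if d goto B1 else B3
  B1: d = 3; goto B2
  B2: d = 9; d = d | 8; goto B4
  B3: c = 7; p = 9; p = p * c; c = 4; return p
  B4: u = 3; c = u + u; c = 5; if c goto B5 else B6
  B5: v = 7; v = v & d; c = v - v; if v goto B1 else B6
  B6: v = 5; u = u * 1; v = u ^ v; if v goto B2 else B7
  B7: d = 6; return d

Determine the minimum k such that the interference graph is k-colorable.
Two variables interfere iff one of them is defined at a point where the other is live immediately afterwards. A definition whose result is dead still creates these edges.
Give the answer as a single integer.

def/use:
  B0 def {d} use ∅
  B1 def {d} use ∅
  B2 def {d} use ∅
  B3 def {c,p} use ∅
  B4 def {c,u} use ∅
  B5 def {c,v} use {d}
  B6 def {u,v} use {u}
  B7 def {d} use ∅

Live sets:
  B0: in=∅ out=∅
  B1: in=∅ out=∅
  B2: in=∅ out={d}
  B3: in=∅ out=∅
  B4: in={d} out={d,u}
  B5: in={d,u} out={u}
  B6: in={u} out=∅
  B7: in=∅ out=∅

Interference:
  c: {d,p,u,v}
  d: {c,u,v}
  p: {c}
  u: {c,d,v}
  v: {c,d,u}

Registers:
  lower bound: {c,d,u,v} mutually conflict ⇒ χ ≥ 4
  assign c→R0 d→R1 p→R1 u→R2 v→R3 — no edge inside a register ⇒ χ ≤ 4
  χ = 4

Answer: 4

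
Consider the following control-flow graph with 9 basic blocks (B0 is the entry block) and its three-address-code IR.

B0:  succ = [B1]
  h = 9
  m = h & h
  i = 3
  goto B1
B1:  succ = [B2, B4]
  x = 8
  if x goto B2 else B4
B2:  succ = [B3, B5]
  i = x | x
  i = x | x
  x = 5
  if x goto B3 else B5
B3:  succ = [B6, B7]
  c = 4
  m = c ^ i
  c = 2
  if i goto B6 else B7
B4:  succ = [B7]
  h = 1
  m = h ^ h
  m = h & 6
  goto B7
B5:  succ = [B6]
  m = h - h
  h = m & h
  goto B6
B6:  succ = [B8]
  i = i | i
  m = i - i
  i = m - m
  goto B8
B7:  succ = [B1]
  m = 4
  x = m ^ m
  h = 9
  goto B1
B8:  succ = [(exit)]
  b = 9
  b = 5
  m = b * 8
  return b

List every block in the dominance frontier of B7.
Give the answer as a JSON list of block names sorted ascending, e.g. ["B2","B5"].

idom tree: B1←B0 B2←B1 B3←B2 B4←B1 B5←B2 B6←B2 B7←B1 B8←B6
Dom∩ at merges:
  B1: preds {B0,B7}: {B0} ∩ {B0,B1,B7} = {B0}; idom=B0
  B6: preds {B3,B5}: {B0,B1,B2,B3} ∩ {B0,B1,B2,B5} = {B0,B1,B2}; idom=B2
  B7: preds {B3,B4}: {B0,B1,B2,B3} ∩ {B0,B1,B4} = {B0,B1}; idom=B1

DF derivation:
  B1←B0: walk · to B0
  B1←B7: walk B7→B1 to B0
  B6←B3: walk B3 to B2
  B6←B5: walk B5 to B2
  B7←B3: walk B3→B2 to B1
  B7←B4: walk B4 to B1
  DF(B0)=∅
  DF(B1)={B1}
  DF(B2)={B7}
  DF(B3)={B6,B7}
  DF(B4)={B7}
  DF(B5)={B6}
  DF(B6)=∅
  DF(B7)={B1}
  DF(B8)=∅

DF(B7) = ["B1"]

Answer: ["B1"]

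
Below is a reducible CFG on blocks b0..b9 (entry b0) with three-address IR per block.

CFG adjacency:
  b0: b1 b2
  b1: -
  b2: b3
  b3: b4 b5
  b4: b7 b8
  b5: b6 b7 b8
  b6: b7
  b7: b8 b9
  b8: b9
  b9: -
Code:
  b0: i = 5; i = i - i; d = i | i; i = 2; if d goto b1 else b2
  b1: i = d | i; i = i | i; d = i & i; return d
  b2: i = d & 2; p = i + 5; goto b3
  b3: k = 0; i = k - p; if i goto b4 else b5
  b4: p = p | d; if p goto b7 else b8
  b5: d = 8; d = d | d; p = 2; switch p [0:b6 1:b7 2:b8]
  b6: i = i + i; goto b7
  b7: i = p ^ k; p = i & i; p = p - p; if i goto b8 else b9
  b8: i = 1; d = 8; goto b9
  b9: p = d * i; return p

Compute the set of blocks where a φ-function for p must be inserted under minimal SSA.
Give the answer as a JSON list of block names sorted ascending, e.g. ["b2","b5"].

idom tree: b1←b0 b2←b0 b3←b2 b4←b3 b5←b3 b6←b5 b7←b3 b8←b3 b9←b3
Dom∩ at merges:
  b7: preds {b4,b5,b6}: {b0,b2,b3,b4} ∩ {b0,b2,b3,b5} ∩ {b0,b2,b3,b5,b6} = {b0,b2,b3}; idom=b3
  b8: preds {b4,b5,b7}: {b0,b2,b3,b4} ∩ {b0,b2,b3,b5} ∩ {b0,b2,b3,b7} = {b0,b2,b3}; idom=b3
  b9: preds {b7,b8}: {b0,b2,b3,b7} ∩ {b0,b2,b3,b8} = {b0,b2,b3}; idom=b3

DF derivation:
  join b7 pred b4: b4 stop@b3
  join b7 pred b5: b5 stop@b3
  join b7 pred b6: b6→b5 stop@b3
  join b8 pred b4: b4 stop@b3
  join b8 pred b5: b5 stop@b3
  join b8 pred b7: b7 stop@b3
  join b9 pred b7: b7 stop@b3
  join b9 pred b8: b8 stop@b3
  b0: DF=∅
  b1: DF=∅
  b2: DF=∅
  b3: DF=∅
  b4: DF={b7,b8}
  b5: DF={b7,b8}
  b6: DF={b7}
  b7: DF={b8,b9}
  b8: DF={b9}
  b9: DF=∅

φ for p: defs {b2,b4,b5,b7,b9}
  DF⁺ = {b7,b8,b9}

Answer: ["b7", "b8", "b9"]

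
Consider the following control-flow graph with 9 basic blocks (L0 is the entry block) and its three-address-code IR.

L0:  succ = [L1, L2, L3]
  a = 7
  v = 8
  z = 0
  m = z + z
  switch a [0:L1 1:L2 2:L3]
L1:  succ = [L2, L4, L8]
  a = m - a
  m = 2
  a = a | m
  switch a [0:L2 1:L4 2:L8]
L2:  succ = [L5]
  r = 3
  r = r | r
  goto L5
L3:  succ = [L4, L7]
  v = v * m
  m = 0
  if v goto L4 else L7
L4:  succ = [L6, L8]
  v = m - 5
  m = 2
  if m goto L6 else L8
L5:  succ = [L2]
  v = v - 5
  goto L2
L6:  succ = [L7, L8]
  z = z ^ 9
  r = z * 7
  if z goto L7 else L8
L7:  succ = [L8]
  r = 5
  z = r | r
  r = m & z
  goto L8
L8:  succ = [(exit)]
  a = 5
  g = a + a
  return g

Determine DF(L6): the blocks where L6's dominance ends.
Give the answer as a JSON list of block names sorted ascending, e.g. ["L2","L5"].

idom tree: L1←L0 L2←L0 L3←L0 L4←L0 L5←L2 L6←L4 L7←L0 L8←L0
Dom at joins:
  L2: preds {L0,L1,L5}: {L0} ∩ {L0,L1} ∩ {L0,L2,L5} = {L0}; idom=L0
  L4: preds {L1,L3}: {L0,L1} ∩ {L0,L3} = {L0}; idom=L0
  L7: preds {L3,L6}: {L0,L3} ∩ {L0,L4,L6} = {L0}; idom=L0
  L8: preds {L1,L4,L6,L7}: {L0,L1} ∩ {L0,L4} ∩ {L0,L4,L6} ∩ {L0,L7} = {L0}; idom=L0

DF walk-up:
  L2←L0: walk · to L0
  L2←L1: walk L1 to L0
  L2←L5: walk L5→L2 to L0
  L4←L1: walk L1 to L0
  L4←L3: walk L3 to L0
  L7←L3: walk L3 to L0
  L7←L6: walk L6→L4 to L0
  L8←L1: walk L1 to L0
  L8←L4: walk L4 to L0
  L8←L6: walk L6→L4 to L0
  L8←L7: walk L7 to L0
  L0 → ∅
  L1 → {L2,L4,L8}
  L2 → {L2}
  L3 → {L4,L7}
  L4 → {L7,L8}
  L5 → {L2}
  L6 → {L7,L8}
  L7 → {L8}
  L8 → ∅

DF(L6) = ["L7", "L8"]

Answer: ["L7", "L8"]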